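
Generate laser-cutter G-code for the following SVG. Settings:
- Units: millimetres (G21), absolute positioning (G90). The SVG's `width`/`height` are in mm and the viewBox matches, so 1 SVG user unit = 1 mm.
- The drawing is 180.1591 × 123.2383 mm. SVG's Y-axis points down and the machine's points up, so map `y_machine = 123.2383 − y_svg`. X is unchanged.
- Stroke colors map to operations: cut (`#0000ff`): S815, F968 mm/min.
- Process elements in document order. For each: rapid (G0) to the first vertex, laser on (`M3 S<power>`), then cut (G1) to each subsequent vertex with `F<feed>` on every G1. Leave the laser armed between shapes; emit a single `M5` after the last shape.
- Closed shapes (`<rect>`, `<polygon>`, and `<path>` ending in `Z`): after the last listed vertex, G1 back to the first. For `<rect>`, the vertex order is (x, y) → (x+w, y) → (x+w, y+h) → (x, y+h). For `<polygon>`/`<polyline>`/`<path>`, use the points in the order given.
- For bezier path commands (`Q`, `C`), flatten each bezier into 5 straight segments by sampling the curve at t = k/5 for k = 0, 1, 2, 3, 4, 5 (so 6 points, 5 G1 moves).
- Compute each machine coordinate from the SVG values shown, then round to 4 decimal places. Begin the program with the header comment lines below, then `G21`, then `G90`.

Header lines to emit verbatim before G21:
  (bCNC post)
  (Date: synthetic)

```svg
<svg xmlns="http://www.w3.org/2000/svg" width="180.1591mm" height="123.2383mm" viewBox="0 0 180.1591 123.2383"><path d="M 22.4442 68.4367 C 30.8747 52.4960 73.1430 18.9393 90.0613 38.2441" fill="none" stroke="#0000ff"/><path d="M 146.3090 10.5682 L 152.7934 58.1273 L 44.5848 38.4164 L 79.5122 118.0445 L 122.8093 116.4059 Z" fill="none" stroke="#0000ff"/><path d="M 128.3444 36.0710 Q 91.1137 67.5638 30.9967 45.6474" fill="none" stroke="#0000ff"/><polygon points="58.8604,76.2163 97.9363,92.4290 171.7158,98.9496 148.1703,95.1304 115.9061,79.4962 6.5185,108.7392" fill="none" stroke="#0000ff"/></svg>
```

(bCNC post)
(Date: synthetic)
G21
G90
G0 X22.4442 Y54.8016
M3 S815
G1 X31.0895 Y65.9161 F968
G1 X45.0149 Y77.8756 F968
G1 X61.3794 Y87.2970 F968
G1 X77.3418 Y90.7975 F968
G1 X90.0613 Y84.9942 F968
G0 X146.3090 Y112.6701
M3 S815
G1 X152.7934 Y65.1110 F968
G1 X44.5848 Y84.8219 F968
G1 X79.5122 Y5.1938 F968
G1 X122.8093 Y6.8324 F968
G1 X146.3090 Y112.6701 F968
G0 X128.3444 Y87.1673
M3 S815
G1 X112.5367 Y76.7065 F968
G1 X94.8980 Y70.5185 F968
G1 X75.4285 Y68.6033 F968
G1 X54.1280 Y70.9607 F968
G1 X30.9967 Y77.5909 F968
G0 X58.8604 Y47.0220
M3 S815
G1 X97.9363 Y30.8093 F968
G1 X171.7158 Y24.2887 F968
G1 X148.1703 Y28.1079 F968
G1 X115.9061 Y43.7421 F968
G1 X6.5185 Y14.4991 F968
G1 X58.8604 Y47.0220 F968
M5

viewBox `0 0 180.1591 123.2383` with mm width/height → 1 unit = 1 mm. Flip: y_m = 123.2383 − y_svg.

**Shape 1** — `<path>` cubic bezier, stroke `#0000ff` → cut (S815, F968). Control points (SVG): P0=(22.4442,68.4367), P1=(30.8747,52.4960), P2=(73.1430,18.9393), P3=(90.0613,38.2441); sampled at t=k/5. Machine vertices: (22.4442,54.8016) → (31.0895,65.9161) → (45.0149,77.8756) → (61.3794,87.2970) → (77.3418,90.7975) → (90.0613,84.9942). Open path.

**Shape 2** — `<path>` closed polygon, stroke `#0000ff` → cut (S815, F968). Machine vertices: (146.3090,112.6701) → (152.7934,65.1110) → (44.5848,84.8219) → (79.5122,5.1938) → (122.8093,6.8324) → (146.3090,112.6701). Closed: final G1 returns to the first vertex.

**Shape 3** — `<path>` quadratic bezier, stroke `#0000ff` → cut (S815, F968). Control points (SVG): P0=(128.3444,36.0710), P1=(91.1137,67.5638), P2=(30.9967,45.6474); sampled at t=k/5. Machine vertices: (128.3444,87.1673) → (112.5367,76.7065) → (94.8980,70.5185) → (75.4285,68.6033) → (54.1280,70.9607) → (30.9967,77.5909). Open path.

**Shape 4** — `<polygon>` closed polygon, stroke `#0000ff` → cut (S815, F968). Machine vertices: (58.8604,47.0220) → (97.9363,30.8093) → (171.7158,24.2887) → (148.1703,28.1079) → (115.9061,43.7421) → (6.5185,14.4991) → (58.8604,47.0220). Closed: final G1 returns to the first vertex.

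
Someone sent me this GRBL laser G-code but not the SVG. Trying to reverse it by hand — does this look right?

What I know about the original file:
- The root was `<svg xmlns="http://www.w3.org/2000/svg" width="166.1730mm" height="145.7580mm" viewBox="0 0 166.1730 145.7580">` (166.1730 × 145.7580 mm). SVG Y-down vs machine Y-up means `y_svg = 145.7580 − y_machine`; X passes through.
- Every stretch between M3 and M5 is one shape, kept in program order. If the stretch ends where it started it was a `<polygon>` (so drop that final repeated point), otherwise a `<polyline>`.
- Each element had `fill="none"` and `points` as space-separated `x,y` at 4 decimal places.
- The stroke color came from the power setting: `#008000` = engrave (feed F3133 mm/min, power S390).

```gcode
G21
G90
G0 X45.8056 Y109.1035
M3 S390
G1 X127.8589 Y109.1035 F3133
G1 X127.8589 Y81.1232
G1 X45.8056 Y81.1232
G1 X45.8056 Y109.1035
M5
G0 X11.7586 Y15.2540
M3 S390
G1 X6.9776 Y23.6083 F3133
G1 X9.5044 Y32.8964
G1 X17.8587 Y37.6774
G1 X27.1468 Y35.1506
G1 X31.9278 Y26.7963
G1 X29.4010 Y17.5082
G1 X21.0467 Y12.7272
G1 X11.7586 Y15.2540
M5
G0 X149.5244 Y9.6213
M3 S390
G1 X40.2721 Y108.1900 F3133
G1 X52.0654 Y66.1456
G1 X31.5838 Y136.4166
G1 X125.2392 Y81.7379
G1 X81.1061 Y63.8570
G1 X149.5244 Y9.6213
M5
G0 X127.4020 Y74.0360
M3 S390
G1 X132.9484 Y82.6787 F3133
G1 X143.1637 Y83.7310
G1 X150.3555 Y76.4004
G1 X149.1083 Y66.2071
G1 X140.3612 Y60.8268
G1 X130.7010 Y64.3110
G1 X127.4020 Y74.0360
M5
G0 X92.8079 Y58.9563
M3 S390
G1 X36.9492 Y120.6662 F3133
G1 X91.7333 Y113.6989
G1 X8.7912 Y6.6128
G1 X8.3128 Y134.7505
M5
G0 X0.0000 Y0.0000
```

<svg xmlns="http://www.w3.org/2000/svg" width="166.1730mm" height="145.7580mm" viewBox="0 0 166.1730 145.7580">
  <polygon points="45.8056,36.6545 127.8589,36.6545 127.8589,64.6348 45.8056,64.6348" fill="none" stroke="#008000"/>
  <polygon points="11.7586,130.5040 6.9776,122.1497 9.5044,112.8616 17.8587,108.0806 27.1468,110.6074 31.9278,118.9617 29.4010,128.2498 21.0467,133.0308" fill="none" stroke="#008000"/>
  <polygon points="149.5244,136.1367 40.2721,37.5680 52.0654,79.6124 31.5838,9.3414 125.2392,64.0201 81.1061,81.9010" fill="none" stroke="#008000"/>
  <polygon points="127.4020,71.7220 132.9484,63.0793 143.1637,62.0270 150.3555,69.3576 149.1083,79.5509 140.3612,84.9312 130.7010,81.4470" fill="none" stroke="#008000"/>
  <polyline points="92.8079,86.8017 36.9492,25.0918 91.7333,32.0591 8.7912,139.1452 8.3128,11.0075" fill="none" stroke="#008000"/>
</svg>

Each laser-on run becomes one SVG element. Flip Y back into SVG space with y_svg = 145.7580 − y_machine. Every run uses S390, so all elements get stroke `#008000` (engrave).

Run 1: The run returns to its start, so emit a `<polygon>` with points (Y-flipped): 45.8056,36.6545 127.8589,36.6545 127.8589,64.6348 45.8056,64.6348.

Run 2: The run returns to its start, so emit a `<polygon>` with points (Y-flipped): 11.7586,130.5040 6.9776,122.1497 9.5044,112.8616 17.8587,108.0806 27.1468,110.6074 31.9278,118.9617 29.4010,128.2498 21.0467,133.0308.

Run 3: The run returns to its start, so emit a `<polygon>` with points (Y-flipped): 149.5244,136.1367 40.2721,37.5680 52.0654,79.6124 31.5838,9.3414 125.2392,64.0201 81.1061,81.9010.

Run 4: The run returns to its start, so emit a `<polygon>` with points (Y-flipped): 127.4020,71.7220 132.9484,63.0793 143.1637,62.0270 150.3555,69.3576 149.1083,79.5509 140.3612,84.9312 130.7010,81.4470.

Run 5: The run is open, so emit a `<polyline>` with points (Y-flipped): 92.8079,86.8017 36.9492,25.0918 91.7333,32.0591 8.7912,139.1452 8.3128,11.0075.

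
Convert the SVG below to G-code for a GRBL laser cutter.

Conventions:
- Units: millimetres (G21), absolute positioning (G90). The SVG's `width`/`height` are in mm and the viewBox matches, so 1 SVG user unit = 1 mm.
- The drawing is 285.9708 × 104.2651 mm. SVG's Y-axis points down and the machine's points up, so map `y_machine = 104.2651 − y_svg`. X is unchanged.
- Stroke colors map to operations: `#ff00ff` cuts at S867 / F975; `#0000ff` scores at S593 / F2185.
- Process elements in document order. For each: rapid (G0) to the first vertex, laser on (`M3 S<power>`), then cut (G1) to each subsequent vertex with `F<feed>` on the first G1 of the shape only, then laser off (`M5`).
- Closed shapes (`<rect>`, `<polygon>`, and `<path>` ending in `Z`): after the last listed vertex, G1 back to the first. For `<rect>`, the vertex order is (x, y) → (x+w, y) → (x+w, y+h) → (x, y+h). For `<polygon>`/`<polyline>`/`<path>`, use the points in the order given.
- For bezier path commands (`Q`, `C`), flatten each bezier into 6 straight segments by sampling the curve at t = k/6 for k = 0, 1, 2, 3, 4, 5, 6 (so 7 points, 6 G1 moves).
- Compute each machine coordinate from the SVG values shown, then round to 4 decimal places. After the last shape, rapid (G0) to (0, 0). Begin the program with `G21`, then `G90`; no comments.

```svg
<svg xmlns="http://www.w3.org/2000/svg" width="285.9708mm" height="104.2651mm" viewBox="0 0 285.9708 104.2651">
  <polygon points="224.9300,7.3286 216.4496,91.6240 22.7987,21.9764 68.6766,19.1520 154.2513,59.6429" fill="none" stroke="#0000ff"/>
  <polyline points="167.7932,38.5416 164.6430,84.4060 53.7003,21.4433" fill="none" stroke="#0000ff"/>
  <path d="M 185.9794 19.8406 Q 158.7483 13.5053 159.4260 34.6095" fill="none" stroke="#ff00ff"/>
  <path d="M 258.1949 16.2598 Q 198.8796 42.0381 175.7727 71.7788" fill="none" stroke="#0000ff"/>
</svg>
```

1 u = 1 mm; y_m = 104.2651 − y.

[1] `<polygon>` closed polygon, #0000ff→score S593 F2185: (224.9300,96.9365) → (216.4496,12.6411) → (22.7987,82.2887) → (68.6766,85.1131) → (154.2513,44.6222) → (224.9300,96.9365) (closed)

[2] `<polyline>` open polyline, #0000ff→score S593 F2185: (167.7932,65.7235) → (164.6430,19.8591) → (53.7003,82.8218)

[3] `<path>` quadratic bezier, #ff00ff→cut S867 F975: (185.9794,84.4245) → (177.6776,85.7741) → (170.9263,85.5992) → (165.7255,83.8999) → (162.0752,80.6762) → (159.9753,75.9281) → (159.4260,69.6556)

[4] `<path>` quadratic bezier, #0000ff→score S593 F2185: (258.1949,88.0053) → (239.4289,79.3025) → (222.6745,70.3795) → (207.9317,61.2364) → (195.2005,51.8732) → (184.4808,42.2898) → (175.7727,32.4863)

G21
G90
G0 X224.9300 Y96.9365
M3 S593
G1 X216.4496 Y12.6411 F2185
G1 X22.7987 Y82.2887
G1 X68.6766 Y85.1131
G1 X154.2513 Y44.6222
G1 X224.9300 Y96.9365
M5
G0 X167.7932 Y65.7235
M3 S593
G1 X164.6430 Y19.8591 F2185
G1 X53.7003 Y82.8218
M5
G0 X185.9794 Y84.4245
M3 S867
G1 X177.6776 Y85.7741 F975
G1 X170.9263 Y85.5992
G1 X165.7255 Y83.8999
G1 X162.0752 Y80.6762
G1 X159.9753 Y75.9281
G1 X159.4260 Y69.6556
M5
G0 X258.1949 Y88.0053
M3 S593
G1 X239.4289 Y79.3025 F2185
G1 X222.6745 Y70.3795
G1 X207.9317 Y61.2364
G1 X195.2005 Y51.8732
G1 X184.4808 Y42.2898
G1 X175.7727 Y32.4863
M5
G0 X0.0000 Y0.0000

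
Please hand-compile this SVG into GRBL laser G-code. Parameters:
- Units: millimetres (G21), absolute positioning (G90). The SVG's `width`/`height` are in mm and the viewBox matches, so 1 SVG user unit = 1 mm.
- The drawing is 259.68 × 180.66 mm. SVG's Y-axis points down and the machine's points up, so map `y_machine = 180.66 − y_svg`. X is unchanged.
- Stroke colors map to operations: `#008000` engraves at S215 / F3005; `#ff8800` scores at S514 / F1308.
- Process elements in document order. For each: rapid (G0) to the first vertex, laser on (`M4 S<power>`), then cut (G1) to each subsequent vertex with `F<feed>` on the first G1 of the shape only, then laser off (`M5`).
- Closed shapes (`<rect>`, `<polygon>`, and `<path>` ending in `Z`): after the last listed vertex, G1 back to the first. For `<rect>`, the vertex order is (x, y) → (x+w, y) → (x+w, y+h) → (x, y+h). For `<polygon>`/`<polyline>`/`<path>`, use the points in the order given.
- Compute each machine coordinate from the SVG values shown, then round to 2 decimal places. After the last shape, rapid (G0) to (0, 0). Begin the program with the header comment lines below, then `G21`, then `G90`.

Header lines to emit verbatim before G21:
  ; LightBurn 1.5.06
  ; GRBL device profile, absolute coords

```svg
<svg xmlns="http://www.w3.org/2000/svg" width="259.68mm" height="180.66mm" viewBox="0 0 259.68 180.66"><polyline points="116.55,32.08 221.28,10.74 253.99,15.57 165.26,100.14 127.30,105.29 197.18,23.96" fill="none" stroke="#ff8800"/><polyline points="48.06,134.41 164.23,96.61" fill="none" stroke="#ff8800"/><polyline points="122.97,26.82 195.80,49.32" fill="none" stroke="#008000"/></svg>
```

1 u = 1 mm; y_m = 180.66 − y.

[1] `<polyline>` open polyline, #ff8800→score S514 F1308: (116.55,148.58) → (221.28,169.92) → (253.99,165.09) → (165.26,80.52) → (127.30,75.37) → (197.18,156.70)

[2] `<polyline>` line segment, #ff8800→score S514 F1308: (48.06,46.25) → (164.23,84.05)

[3] `<polyline>` line segment, #008000→engrave S215 F3005: (122.97,153.84) → (195.80,131.34)

; LightBurn 1.5.06
; GRBL device profile, absolute coords
G21
G90
G0 X116.55 Y148.58
M4 S514
G1 X221.28 Y169.92 F1308
G1 X253.99 Y165.09
G1 X165.26 Y80.52
G1 X127.30 Y75.37
G1 X197.18 Y156.70
M5
G0 X48.06 Y46.25
M4 S514
G1 X164.23 Y84.05 F1308
M5
G0 X122.97 Y153.84
M4 S215
G1 X195.80 Y131.34 F3005
M5
G0 X0.00 Y0.00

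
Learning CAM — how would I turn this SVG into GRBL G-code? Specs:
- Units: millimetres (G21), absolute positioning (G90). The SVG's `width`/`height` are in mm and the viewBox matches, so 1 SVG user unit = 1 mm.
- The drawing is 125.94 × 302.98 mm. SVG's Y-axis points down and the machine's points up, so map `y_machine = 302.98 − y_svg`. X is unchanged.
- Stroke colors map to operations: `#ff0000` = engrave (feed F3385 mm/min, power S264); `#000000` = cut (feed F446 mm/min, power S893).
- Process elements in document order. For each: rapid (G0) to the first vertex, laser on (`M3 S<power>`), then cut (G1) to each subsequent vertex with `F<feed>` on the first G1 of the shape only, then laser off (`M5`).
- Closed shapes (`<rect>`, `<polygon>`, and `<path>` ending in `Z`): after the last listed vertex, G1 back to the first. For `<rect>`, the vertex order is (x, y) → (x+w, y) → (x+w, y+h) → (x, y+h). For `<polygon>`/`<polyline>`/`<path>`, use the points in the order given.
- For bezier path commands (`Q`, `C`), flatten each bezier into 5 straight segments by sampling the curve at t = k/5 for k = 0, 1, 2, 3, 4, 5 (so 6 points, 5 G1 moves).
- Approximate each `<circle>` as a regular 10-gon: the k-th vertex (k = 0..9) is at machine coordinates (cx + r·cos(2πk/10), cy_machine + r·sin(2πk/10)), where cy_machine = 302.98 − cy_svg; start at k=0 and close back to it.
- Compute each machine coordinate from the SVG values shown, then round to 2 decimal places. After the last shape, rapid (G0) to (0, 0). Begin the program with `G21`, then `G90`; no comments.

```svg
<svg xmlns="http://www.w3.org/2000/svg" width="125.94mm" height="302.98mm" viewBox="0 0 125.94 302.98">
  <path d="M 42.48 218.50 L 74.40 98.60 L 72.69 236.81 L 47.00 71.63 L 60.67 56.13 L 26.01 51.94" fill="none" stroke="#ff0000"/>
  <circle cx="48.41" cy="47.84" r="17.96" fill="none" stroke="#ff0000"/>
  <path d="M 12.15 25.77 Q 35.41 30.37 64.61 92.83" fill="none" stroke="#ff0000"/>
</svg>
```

G21
G90
G0 X42.48 Y84.48
M3 S264
G1 X74.40 Y204.38 F3385
G1 X72.69 Y66.17
G1 X47.00 Y231.35
G1 X60.67 Y246.85
G1 X26.01 Y251.04
M5
G0 X66.37 Y255.14
M3 S264
G1 X62.94 Y265.70 F3385
G1 X53.96 Y272.22
G1 X42.86 Y272.22
G1 X33.88 Y265.70
G1 X30.45 Y255.14
G1 X33.88 Y244.58
G1 X42.86 Y238.06
G1 X53.96 Y238.06
G1 X62.94 Y244.58
G1 X66.37 Y255.14
M5
G0 X12.15 Y277.21
M3 S264
G1 X21.69 Y273.06 F3385
G1 X31.71 Y264.27
G1 X42.20 Y250.86
G1 X53.17 Y232.82
G1 X64.61 Y210.15
M5
G0 X0.00 Y0.00

viewBox `0 0 125.94 302.98` with mm width/height → 1 unit = 1 mm. Flip: y_m = 302.98 − y_svg.

**Shape 1** — `<path>` open polyline, stroke `#ff0000` → engrave (S264, F3385). Machine vertices: (42.48,84.48) → (74.40,204.38) → (72.69,66.17) → (47.00,231.35) → (60.67,246.85) → (26.01,251.04). Open path.

**Shape 2** — `<circle>` circle, stroke `#ff0000` → engrave (S264, F3385). Machine vertices: (66.37,255.14) → (62.94,265.70) → (53.96,272.22) → (42.86,272.22) → (33.88,265.70) → (30.45,255.14) → (33.88,244.58) → (42.86,238.06) → (53.96,238.06) → (62.94,244.58) → (66.37,255.14). Closed: final G1 returns to the first vertex.

**Shape 3** — `<path>` quadratic bezier, stroke `#ff0000` → engrave (S264, F3385). Control points (SVG): P0=(12.15,25.77), P1=(35.41,30.37), P2=(64.61,92.83); sampled at t=k/5. Machine vertices: (12.15,277.21) → (21.69,273.06) → (31.71,264.27) → (42.20,250.86) → (53.17,232.82) → (64.61,210.15). Open path.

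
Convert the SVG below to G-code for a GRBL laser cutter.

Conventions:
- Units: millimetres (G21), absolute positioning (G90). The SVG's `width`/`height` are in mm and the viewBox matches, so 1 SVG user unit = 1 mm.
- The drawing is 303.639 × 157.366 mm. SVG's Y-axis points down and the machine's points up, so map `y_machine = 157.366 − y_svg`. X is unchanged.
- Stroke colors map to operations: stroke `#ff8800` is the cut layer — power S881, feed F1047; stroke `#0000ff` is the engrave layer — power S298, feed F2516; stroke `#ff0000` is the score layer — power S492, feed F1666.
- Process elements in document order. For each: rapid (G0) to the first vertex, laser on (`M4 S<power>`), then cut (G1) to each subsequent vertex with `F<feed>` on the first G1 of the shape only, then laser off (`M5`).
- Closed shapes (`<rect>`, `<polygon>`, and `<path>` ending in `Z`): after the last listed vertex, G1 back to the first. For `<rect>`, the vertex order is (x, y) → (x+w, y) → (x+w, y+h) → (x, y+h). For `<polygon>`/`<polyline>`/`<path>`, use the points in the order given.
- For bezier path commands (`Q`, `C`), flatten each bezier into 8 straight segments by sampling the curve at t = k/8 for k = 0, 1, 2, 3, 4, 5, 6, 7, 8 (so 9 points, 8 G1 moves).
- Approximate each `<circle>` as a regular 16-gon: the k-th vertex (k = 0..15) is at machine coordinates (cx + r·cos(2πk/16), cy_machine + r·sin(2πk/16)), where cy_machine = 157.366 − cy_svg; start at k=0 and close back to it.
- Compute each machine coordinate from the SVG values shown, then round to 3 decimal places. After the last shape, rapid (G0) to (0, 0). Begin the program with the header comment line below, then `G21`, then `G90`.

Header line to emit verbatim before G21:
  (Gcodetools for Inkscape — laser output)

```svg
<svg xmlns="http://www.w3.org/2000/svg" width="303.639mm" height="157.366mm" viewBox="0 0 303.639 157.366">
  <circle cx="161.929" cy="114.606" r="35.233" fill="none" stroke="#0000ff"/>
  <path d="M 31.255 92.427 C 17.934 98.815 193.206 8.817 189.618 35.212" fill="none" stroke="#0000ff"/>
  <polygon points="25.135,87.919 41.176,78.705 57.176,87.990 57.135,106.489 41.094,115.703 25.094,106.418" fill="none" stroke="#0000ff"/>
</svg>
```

1 u = 1 mm; y_m = 157.366 − y.

[1] `<circle>` circle, #0000ff→engrave S298 F2516: (197.162,42.760) → (194.480,56.243) → (186.842,67.673) → (175.412,75.311) → (161.929,77.993) → (148.446,75.311) → (137.016,67.673) → (129.378,56.243) → (126.696,42.760) → (129.378,29.277) → (137.016,17.847) → (148.446,10.209) → (161.929,7.527) → (175.412,10.209) → (186.842,17.847) → (194.480,29.277) → (197.162,42.760) (closed)

[2] `<path>` cubic bezier, #0000ff→engrave S298 F2516: (31.255,64.939) → (34.382,66.646) → (50.884,74.896) → (76.454,87.195) → (106.787,101.049) → (137.575,113.966) → (164.514,123.451) → (183.297,127.012) → (189.618,122.154)

[3] `<polygon>` regular polygon, #0000ff→engrave S298 F2516: (25.135,69.447) → (41.176,78.661) → (57.176,69.376) → (57.135,50.877) → (41.094,41.663) → (25.094,50.948) → (25.135,69.447) (closed)

(Gcodetools for Inkscape — laser output)
G21
G90
G0 X197.162 Y42.760
M4 S298
G1 X194.480 Y56.243 F2516
G1 X186.842 Y67.673
G1 X175.412 Y75.311
G1 X161.929 Y77.993
G1 X148.446 Y75.311
G1 X137.016 Y67.673
G1 X129.378 Y56.243
G1 X126.696 Y42.760
G1 X129.378 Y29.277
G1 X137.016 Y17.847
G1 X148.446 Y10.209
G1 X161.929 Y7.527
G1 X175.412 Y10.209
G1 X186.842 Y17.847
G1 X194.480 Y29.277
G1 X197.162 Y42.760
M5
G0 X31.255 Y64.939
M4 S298
G1 X34.382 Y66.646 F2516
G1 X50.884 Y74.896
G1 X76.454 Y87.195
G1 X106.787 Y101.049
G1 X137.575 Y113.966
G1 X164.514 Y123.451
G1 X183.297 Y127.012
G1 X189.618 Y122.154
M5
G0 X25.135 Y69.447
M4 S298
G1 X41.176 Y78.661 F2516
G1 X57.176 Y69.376
G1 X57.135 Y50.877
G1 X41.094 Y41.663
G1 X25.094 Y50.948
G1 X25.135 Y69.447
M5
G0 X0.000 Y0.000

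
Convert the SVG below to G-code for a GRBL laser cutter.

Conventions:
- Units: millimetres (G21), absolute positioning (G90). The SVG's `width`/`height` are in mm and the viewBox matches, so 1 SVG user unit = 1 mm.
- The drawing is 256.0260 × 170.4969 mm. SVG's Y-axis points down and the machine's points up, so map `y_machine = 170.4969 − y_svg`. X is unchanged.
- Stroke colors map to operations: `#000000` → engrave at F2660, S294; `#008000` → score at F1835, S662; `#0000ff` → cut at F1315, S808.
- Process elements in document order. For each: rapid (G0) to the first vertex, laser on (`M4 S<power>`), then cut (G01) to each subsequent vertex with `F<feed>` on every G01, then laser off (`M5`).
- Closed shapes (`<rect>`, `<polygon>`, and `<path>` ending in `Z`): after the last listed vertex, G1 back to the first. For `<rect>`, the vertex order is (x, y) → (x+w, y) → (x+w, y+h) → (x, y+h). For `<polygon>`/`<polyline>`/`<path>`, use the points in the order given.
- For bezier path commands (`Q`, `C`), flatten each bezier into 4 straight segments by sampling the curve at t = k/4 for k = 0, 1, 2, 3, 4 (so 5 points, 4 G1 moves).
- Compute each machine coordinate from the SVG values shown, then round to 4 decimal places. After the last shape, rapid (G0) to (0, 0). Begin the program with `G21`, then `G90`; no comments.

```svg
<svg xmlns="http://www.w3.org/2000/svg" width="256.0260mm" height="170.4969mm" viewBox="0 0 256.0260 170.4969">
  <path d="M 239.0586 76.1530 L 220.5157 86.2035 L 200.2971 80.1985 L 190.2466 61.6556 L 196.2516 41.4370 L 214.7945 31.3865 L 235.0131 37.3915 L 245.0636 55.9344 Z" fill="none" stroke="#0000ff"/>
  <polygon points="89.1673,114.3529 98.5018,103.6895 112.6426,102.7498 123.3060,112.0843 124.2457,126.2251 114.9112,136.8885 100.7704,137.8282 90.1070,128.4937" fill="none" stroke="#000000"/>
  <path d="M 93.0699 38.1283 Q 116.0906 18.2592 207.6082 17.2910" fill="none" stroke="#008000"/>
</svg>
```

G21
G90
G0 X239.0586 Y94.3439
M4 S808
G01 X220.5157 Y84.2934 F1315
G01 X200.2971 Y90.2984 F1315
G01 X190.2466 Y108.8413 F1315
G01 X196.2516 Y129.0599 F1315
G01 X214.7945 Y139.1104 F1315
G01 X235.0131 Y133.1054 F1315
G01 X245.0636 Y114.5625 F1315
G01 X239.0586 Y94.3439 F1315
M5
G0 X89.1673 Y56.1440
M4 S294
G01 X98.5018 Y66.8074 F2660
G01 X112.6426 Y67.7471 F2660
G01 X123.3060 Y58.4126 F2660
G01 X124.2457 Y44.2718 F2660
G01 X114.9112 Y33.6084 F2660
G01 X100.7704 Y32.6687 F2660
G01 X90.1070 Y42.0032 F2660
G01 X89.1673 Y56.1440 F2660
M5
G0 X93.0699 Y132.3686
M4 S662
G01 X108.8613 Y141.1218 F1835
G01 X133.2148 Y147.5125 F1835
G01 X166.1305 Y151.5405 F1835
G01 X207.6082 Y153.2059 F1835
M5
G0 X0.0000 Y0.0000

1 u = 1 mm; y_m = 170.4969 − y.

[1] `<path>` regular polygon, #0000ff→cut S808 F1315: (239.0586,94.3439) → (220.5157,84.2934) → (200.2971,90.2984) → (190.2466,108.8413) → (196.2516,129.0599) → (214.7945,139.1104) → (235.0131,133.1054) → (245.0636,114.5625) → (239.0586,94.3439) (closed)

[2] `<polygon>` regular polygon, #000000→engrave S294 F2660: (89.1673,56.1440) → (98.5018,66.8074) → (112.6426,67.7471) → (123.3060,58.4126) → (124.2457,44.2718) → (114.9112,33.6084) → (100.7704,32.6687) → (90.1070,42.0032) → (89.1673,56.1440) (closed)

[3] `<path>` quadratic bezier, #008000→score S662 F1835: (93.0699,132.3686) → (108.8613,141.1218) → (133.2148,147.5125) → (166.1305,151.5405) → (207.6082,153.2059)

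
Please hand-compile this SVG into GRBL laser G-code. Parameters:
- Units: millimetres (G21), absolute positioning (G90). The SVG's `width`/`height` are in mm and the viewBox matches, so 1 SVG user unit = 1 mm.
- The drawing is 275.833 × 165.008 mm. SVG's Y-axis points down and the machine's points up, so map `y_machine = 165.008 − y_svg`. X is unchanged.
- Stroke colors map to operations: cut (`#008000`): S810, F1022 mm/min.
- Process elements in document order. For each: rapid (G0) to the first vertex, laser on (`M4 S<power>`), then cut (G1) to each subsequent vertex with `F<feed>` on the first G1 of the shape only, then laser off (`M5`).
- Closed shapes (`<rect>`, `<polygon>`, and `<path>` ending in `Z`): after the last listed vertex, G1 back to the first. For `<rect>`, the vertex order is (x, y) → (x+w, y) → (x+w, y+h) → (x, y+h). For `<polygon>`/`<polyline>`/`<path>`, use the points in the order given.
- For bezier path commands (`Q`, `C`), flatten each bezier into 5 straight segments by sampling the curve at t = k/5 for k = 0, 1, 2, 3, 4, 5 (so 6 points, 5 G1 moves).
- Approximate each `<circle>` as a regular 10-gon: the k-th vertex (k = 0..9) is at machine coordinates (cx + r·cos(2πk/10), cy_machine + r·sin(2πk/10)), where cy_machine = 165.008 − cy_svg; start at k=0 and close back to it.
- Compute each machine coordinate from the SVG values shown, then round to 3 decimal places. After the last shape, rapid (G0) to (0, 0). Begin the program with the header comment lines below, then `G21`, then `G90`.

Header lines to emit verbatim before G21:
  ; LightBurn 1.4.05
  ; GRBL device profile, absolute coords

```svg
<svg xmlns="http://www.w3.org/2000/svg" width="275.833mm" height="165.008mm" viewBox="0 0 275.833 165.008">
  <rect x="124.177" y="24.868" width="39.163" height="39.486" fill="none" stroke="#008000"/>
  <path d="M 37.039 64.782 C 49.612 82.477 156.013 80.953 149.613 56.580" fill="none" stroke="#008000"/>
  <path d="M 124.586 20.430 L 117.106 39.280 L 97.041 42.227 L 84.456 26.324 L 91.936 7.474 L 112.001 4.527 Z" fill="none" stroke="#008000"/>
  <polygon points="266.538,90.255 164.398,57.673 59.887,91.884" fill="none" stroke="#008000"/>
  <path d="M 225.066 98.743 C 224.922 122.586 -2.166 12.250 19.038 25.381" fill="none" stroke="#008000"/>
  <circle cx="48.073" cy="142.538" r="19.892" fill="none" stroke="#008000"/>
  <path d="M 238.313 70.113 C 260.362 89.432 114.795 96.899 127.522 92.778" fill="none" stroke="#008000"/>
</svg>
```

viewBox `0 0 275.833 165.008` with mm width/height → 1 unit = 1 mm. Flip: y_m = 165.008 − y_svg.

**Shape 1** — `<rect>` rectangle, stroke `#008000` → cut (S810, F1022). Machine vertices: (124.177,140.140) → (163.340,140.140) → (163.340,100.654) → (124.177,100.654) → (124.177,140.140). Closed: final G1 returns to the first vertex.

**Shape 2** — `<path>` cubic bezier, stroke `#008000` → cut (S810, F1022). Control points (SVG): P0=(37.039,64.782), P1=(49.612,82.477), P2=(156.013,80.953), P3=(149.613,56.580); sampled at t=k/5. Machine vertices: (37.039,100.226) → (54.189,91.944) → (83.940,88.449) → (116.373,89.916) → (141.570,96.517) → (149.613,108.428). Open path.

**Shape 3** — `<path>` regular polygon, stroke `#008000` → cut (S810, F1022). Machine vertices: (124.586,144.578) → (117.106,125.728) → (97.041,122.781) → (84.456,138.684) → (91.936,157.534) → (112.001,160.481) → (124.586,144.578). Closed: final G1 returns to the first vertex.

**Shape 4** — `<polygon>` closed polygon, stroke `#008000` → cut (S810, F1022). Machine vertices: (266.538,74.753) → (164.398,107.335) → (59.887,73.124) → (266.538,74.753). Closed: final G1 returns to the first vertex.

**Shape 5** — `<path>` cubic bezier, stroke `#008000` → cut (S810, F1022). Control points (SVG): P0=(225.066,98.743), P1=(224.922,122.586), P2=(-2.166,12.250), P3=(19.038,25.381); sampled at t=k/5. Machine vertices: (225.066,66.265) → (201.548,66.000) → (146.375,85.570) → (82.358,112.609) → (32.309,134.751) → (19.038,139.627). Open path.

**Shape 6** — `<circle>` circle, stroke `#008000` → cut (S810, F1022). Machine vertices: (67.965,22.470) → (64.166,34.162) → (54.220,41.388) → (41.926,41.388) → (31.980,34.162) → (28.181,22.470) → (31.980,10.778) → (41.926,3.552) → (54.220,3.552) → (64.166,10.778) → (67.965,22.470). Closed: final G1 returns to the first vertex.

**Shape 7** — `<path>` cubic bezier, stroke `#008000` → cut (S810, F1022). Control points (SVG): P0=(238.313,70.113), P1=(260.362,89.432), P2=(114.795,96.899), P3=(127.522,92.778); sampled at t=k/5. Machine vertices: (238.313,94.895) → (234.036,84.724) → (205.174,77.384) → (167.372,72.864) → (136.274,71.150) → (127.522,72.230). Open path.

; LightBurn 1.4.05
; GRBL device profile, absolute coords
G21
G90
G0 X124.177 Y140.140
M4 S810
G1 X163.340 Y140.140 F1022
G1 X163.340 Y100.654
G1 X124.177 Y100.654
G1 X124.177 Y140.140
M5
G0 X37.039 Y100.226
M4 S810
G1 X54.189 Y91.944 F1022
G1 X83.940 Y88.449
G1 X116.373 Y89.916
G1 X141.570 Y96.517
G1 X149.613 Y108.428
M5
G0 X124.586 Y144.578
M4 S810
G1 X117.106 Y125.728 F1022
G1 X97.041 Y122.781
G1 X84.456 Y138.684
G1 X91.936 Y157.534
G1 X112.001 Y160.481
G1 X124.586 Y144.578
M5
G0 X266.538 Y74.753
M4 S810
G1 X164.398 Y107.335 F1022
G1 X59.887 Y73.124
G1 X266.538 Y74.753
M5
G0 X225.066 Y66.265
M4 S810
G1 X201.548 Y66.000 F1022
G1 X146.375 Y85.570
G1 X82.358 Y112.609
G1 X32.309 Y134.751
G1 X19.038 Y139.627
M5
G0 X67.965 Y22.470
M4 S810
G1 X64.166 Y34.162 F1022
G1 X54.220 Y41.388
G1 X41.926 Y41.388
G1 X31.980 Y34.162
G1 X28.181 Y22.470
G1 X31.980 Y10.778
G1 X41.926 Y3.552
G1 X54.220 Y3.552
G1 X64.166 Y10.778
G1 X67.965 Y22.470
M5
G0 X238.313 Y94.895
M4 S810
G1 X234.036 Y84.724 F1022
G1 X205.174 Y77.384
G1 X167.372 Y72.864
G1 X136.274 Y71.150
G1 X127.522 Y72.230
M5
G0 X0.000 Y0.000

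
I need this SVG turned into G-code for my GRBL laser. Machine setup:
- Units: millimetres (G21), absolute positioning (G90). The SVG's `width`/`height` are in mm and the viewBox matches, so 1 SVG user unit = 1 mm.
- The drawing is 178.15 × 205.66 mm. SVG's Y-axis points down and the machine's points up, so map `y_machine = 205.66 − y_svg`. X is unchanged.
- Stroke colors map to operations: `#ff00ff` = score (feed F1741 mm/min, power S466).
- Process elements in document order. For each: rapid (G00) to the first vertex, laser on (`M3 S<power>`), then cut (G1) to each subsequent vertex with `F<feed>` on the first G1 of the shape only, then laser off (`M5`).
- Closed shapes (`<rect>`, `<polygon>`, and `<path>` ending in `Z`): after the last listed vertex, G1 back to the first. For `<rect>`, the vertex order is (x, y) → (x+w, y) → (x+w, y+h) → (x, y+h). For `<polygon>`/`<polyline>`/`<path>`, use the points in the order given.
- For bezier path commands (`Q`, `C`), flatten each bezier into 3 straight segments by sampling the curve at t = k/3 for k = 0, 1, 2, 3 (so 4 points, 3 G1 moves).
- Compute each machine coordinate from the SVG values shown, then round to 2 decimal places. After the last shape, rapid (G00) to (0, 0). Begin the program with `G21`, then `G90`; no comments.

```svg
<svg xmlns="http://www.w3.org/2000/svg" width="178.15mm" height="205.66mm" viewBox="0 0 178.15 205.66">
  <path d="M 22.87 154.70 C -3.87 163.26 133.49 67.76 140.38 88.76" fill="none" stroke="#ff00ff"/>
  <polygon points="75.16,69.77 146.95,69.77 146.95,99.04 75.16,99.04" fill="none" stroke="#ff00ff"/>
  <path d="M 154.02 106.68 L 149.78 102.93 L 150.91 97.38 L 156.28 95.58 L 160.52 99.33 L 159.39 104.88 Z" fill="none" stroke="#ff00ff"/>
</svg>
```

G21
G90
G00 X22.87 Y50.96
M3 S466
G1 X39.92 Y68.92 F1741
G1 X100.91 Y107.24
G1 X140.38 Y116.90
M5
G00 X75.16 Y135.89
M3 S466
G1 X146.95 Y135.89 F1741
G1 X146.95 Y106.62
G1 X75.16 Y106.62
G1 X75.16 Y135.89
M5
G00 X154.02 Y98.98
M3 S466
G1 X149.78 Y102.73 F1741
G1 X150.91 Y108.28
G1 X156.28 Y110.08
G1 X160.52 Y106.33
G1 X159.39 Y100.78
G1 X154.02 Y98.98
M5
G00 X0.00 Y0.00

Since the viewBox matches the mm dimensions, user units are millimetres directly. The only transform is the Y-flip y_m = 205.66 − y_svg.

Shape 1 is a cubic bezier drawn with `<path>`. Its stroke #ff00ff means score at S466, F1741. After flipping Y the toolpath is (22.87,50.96) → (39.92,68.92) → (100.91,107.24) → (140.38,116.90).

Shape 2 is a rectangle drawn with `<polygon>`. Its stroke #ff00ff means score at S466, F1741. After flipping Y the toolpath is (75.16,135.89) → (146.95,135.89) → (146.95,106.62) → (75.16,106.62) → (75.16,135.89), returning to the start.

Shape 3 is a regular polygon drawn with `<path>`. Its stroke #ff00ff means score at S466, F1741. After flipping Y the toolpath is (154.02,98.98) → (149.78,102.73) → (150.91,108.28) → (156.28,110.08) → (160.52,106.33) → (159.39,100.78) → (154.02,98.98), returning to the start.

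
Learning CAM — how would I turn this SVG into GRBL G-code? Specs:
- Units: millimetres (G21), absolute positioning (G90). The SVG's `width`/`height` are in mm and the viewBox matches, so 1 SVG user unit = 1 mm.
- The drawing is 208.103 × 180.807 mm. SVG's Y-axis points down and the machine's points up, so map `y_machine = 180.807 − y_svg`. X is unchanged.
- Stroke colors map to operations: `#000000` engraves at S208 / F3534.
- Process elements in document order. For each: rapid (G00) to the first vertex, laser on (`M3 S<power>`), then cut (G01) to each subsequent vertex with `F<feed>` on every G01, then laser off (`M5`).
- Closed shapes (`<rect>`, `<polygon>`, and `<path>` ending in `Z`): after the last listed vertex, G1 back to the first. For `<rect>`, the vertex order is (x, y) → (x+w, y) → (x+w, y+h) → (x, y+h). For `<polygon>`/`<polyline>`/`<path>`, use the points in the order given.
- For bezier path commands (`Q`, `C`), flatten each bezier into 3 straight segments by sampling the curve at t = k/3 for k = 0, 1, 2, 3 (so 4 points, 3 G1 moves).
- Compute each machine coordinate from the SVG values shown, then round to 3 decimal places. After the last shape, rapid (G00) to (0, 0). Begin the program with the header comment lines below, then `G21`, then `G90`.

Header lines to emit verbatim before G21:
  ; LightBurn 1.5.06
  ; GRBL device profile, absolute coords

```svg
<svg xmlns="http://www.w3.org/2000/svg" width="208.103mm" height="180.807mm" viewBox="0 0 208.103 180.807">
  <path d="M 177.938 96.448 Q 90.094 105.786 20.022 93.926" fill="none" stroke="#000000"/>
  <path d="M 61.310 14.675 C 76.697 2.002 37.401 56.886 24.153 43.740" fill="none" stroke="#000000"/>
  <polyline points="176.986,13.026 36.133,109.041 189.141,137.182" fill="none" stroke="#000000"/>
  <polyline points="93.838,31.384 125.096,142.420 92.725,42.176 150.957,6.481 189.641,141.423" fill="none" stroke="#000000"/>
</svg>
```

1 u = 1 mm; y_m = 180.807 − y.

[1] `<path>` quadratic bezier, #000000→engrave S208 F3534: (177.938,84.359) → (121.350,80.489) → (68.711,81.330) → (20.022,86.881)

[2] `<path>` cubic bezier, #000000→engrave S208 F3534: (61.310,166.132) → (61.459,161.308) → (43.094,141.576) → (24.153,137.067)

[3] `<polyline>` open polyline, #000000→engrave S208 F3534: (176.986,167.781) → (36.133,71.766) → (189.141,43.625)

[4] `<polyline>` open polyline, #000000→engrave S208 F3534: (93.838,149.423) → (125.096,38.387) → (92.725,138.631) → (150.957,174.326) → (189.641,39.384)

; LightBurn 1.5.06
; GRBL device profile, absolute coords
G21
G90
G00 X177.938 Y84.359
M3 S208
G01 X121.350 Y80.489 F3534
G01 X68.711 Y81.330 F3534
G01 X20.022 Y86.881 F3534
M5
G00 X61.310 Y166.132
M3 S208
G01 X61.459 Y161.308 F3534
G01 X43.094 Y141.576 F3534
G01 X24.153 Y137.067 F3534
M5
G00 X176.986 Y167.781
M3 S208
G01 X36.133 Y71.766 F3534
G01 X189.141 Y43.625 F3534
M5
G00 X93.838 Y149.423
M3 S208
G01 X125.096 Y38.387 F3534
G01 X92.725 Y138.631 F3534
G01 X150.957 Y174.326 F3534
G01 X189.641 Y39.384 F3534
M5
G00 X0.000 Y0.000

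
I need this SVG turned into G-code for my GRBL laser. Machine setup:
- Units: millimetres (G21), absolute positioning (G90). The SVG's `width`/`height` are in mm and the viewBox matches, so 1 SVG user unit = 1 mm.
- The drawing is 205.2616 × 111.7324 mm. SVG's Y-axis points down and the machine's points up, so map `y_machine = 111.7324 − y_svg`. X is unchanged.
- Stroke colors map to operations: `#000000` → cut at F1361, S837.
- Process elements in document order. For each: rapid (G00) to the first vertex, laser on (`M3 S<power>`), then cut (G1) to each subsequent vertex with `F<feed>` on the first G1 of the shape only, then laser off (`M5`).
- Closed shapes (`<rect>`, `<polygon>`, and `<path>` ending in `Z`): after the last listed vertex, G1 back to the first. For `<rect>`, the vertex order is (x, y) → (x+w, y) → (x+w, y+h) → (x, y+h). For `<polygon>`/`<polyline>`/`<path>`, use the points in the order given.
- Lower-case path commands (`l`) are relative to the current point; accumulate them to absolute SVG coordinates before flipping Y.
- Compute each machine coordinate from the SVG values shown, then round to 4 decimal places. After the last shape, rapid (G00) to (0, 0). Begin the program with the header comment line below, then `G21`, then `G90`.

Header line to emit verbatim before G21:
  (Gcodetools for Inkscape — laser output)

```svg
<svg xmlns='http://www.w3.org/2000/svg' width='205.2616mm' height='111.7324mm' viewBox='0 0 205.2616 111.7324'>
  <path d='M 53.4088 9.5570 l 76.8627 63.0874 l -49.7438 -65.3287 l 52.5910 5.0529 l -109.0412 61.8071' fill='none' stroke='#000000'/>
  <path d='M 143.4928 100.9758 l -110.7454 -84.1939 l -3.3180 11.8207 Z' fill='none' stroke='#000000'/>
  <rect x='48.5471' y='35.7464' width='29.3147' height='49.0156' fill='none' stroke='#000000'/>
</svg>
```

1 u = 1 mm; y_m = 111.7324 − y.

[1] `<path>` open polyline, #000000→cut S837 F1361: (53.4088,102.1754) → (130.2715,39.0880) → (80.5277,104.4167) → (133.1187,99.3638) → (24.0775,37.5567)

[2] `<path>` closed polygon, #000000→cut S837 F1361: (143.4928,10.7566) → (32.7474,94.9505) → (29.4294,83.1298) → (143.4928,10.7566) (closed)

[3] `<rect>` rectangle, #000000→cut S837 F1361: (48.5471,75.9860) → (77.8618,75.9860) → (77.8618,26.9704) → (48.5471,26.9704) → (48.5471,75.9860) (closed)

(Gcodetools for Inkscape — laser output)
G21
G90
G00 X53.4088 Y102.1754
M3 S837
G1 X130.2715 Y39.0880 F1361
G1 X80.5277 Y104.4167
G1 X133.1187 Y99.3638
G1 X24.0775 Y37.5567
M5
G00 X143.4928 Y10.7566
M3 S837
G1 X32.7474 Y94.9505 F1361
G1 X29.4294 Y83.1298
G1 X143.4928 Y10.7566
M5
G00 X48.5471 Y75.9860
M3 S837
G1 X77.8618 Y75.9860 F1361
G1 X77.8618 Y26.9704
G1 X48.5471 Y26.9704
G1 X48.5471 Y75.9860
M5
G00 X0.0000 Y0.0000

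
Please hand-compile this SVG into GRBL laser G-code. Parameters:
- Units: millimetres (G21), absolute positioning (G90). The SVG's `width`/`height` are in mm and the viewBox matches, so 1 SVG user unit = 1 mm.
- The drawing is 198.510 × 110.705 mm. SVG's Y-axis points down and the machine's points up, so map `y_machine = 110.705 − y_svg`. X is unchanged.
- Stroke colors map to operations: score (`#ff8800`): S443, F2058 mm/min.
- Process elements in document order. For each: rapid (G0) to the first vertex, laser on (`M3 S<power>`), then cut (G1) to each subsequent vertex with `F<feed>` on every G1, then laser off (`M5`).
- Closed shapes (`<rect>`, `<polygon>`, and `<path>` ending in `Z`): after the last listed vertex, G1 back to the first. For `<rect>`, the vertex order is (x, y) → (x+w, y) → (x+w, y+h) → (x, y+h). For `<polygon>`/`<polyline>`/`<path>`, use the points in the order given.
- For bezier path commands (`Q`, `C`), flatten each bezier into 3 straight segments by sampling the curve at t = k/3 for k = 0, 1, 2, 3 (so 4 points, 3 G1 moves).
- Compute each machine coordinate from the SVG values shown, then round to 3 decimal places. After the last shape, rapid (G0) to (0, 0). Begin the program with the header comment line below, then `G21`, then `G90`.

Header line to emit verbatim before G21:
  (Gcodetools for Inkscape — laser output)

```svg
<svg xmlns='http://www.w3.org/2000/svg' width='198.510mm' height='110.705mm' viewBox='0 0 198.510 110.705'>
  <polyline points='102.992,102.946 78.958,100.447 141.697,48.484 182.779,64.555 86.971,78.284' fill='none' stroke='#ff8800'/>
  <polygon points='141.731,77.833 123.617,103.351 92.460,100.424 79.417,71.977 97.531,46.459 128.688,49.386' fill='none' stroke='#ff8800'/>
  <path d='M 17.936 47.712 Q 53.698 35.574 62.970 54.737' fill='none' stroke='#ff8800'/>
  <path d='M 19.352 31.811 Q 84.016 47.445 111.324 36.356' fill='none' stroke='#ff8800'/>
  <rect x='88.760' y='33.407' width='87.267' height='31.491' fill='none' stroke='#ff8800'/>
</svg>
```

Since the viewBox matches the mm dimensions, user units are millimetres directly. The only transform is the Y-flip y_m = 110.705 − y_svg.

Shape 1 is a open polyline drawn with `<polyline>`. Its stroke #ff8800 means score at S443, F2058. After flipping Y the toolpath is (102.992,7.759) → (78.958,10.258) → (141.697,62.221) → (182.779,46.150) → (86.971,32.421).

Shape 2 is a regular polygon drawn with `<polygon>`. Its stroke #ff8800 means score at S443, F2058. After flipping Y the toolpath is (141.731,32.872) → (123.617,7.354) → (92.460,10.281) → (79.417,38.728) → (97.531,64.246) → (128.688,61.319) → (141.731,32.872), returning to the start.

Shape 3 is a quadratic bezier drawn with `<path>`. Its stroke #ff8800 means score at S443, F2058. After flipping Y the toolpath is (17.936,62.993) → (38.834,67.607) → (53.845,65.265) → (62.970,55.968).

Shape 4 is a quadratic bezier drawn with `<path>`. Its stroke #ff8800 means score at S443, F2058. After flipping Y the toolpath is (19.352,78.894) → (58.311,71.441) → (88.968,69.926) → (111.324,74.349).

Shape 5 is a rectangle drawn with `<rect>`. Its stroke #ff8800 means score at S443, F2058. After flipping Y the toolpath is (88.760,77.298) → (176.027,77.298) → (176.027,45.807) → (88.760,45.807) → (88.760,77.298), returning to the start.

(Gcodetools for Inkscape — laser output)
G21
G90
G0 X102.992 Y7.759
M3 S443
G1 X78.958 Y10.258 F2058
G1 X141.697 Y62.221 F2058
G1 X182.779 Y46.150 F2058
G1 X86.971 Y32.421 F2058
M5
G0 X141.731 Y32.872
M3 S443
G1 X123.617 Y7.354 F2058
G1 X92.460 Y10.281 F2058
G1 X79.417 Y38.728 F2058
G1 X97.531 Y64.246 F2058
G1 X128.688 Y61.319 F2058
G1 X141.731 Y32.872 F2058
M5
G0 X17.936 Y62.993
M3 S443
G1 X38.834 Y67.607 F2058
G1 X53.845 Y65.265 F2058
G1 X62.970 Y55.968 F2058
M5
G0 X19.352 Y78.894
M3 S443
G1 X58.311 Y71.441 F2058
G1 X88.968 Y69.926 F2058
G1 X111.324 Y74.349 F2058
M5
G0 X88.760 Y77.298
M3 S443
G1 X176.027 Y77.298 F2058
G1 X176.027 Y45.807 F2058
G1 X88.760 Y45.807 F2058
G1 X88.760 Y77.298 F2058
M5
G0 X0.000 Y0.000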